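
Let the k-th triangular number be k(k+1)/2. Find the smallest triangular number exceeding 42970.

Solve n(n+1)/2 > 42970 for integer n.
The largest n with value ≤ 42970 is 292 (since 42778 ≤ 42970 < 43071), so the first above is n = 293, value 43071.

43071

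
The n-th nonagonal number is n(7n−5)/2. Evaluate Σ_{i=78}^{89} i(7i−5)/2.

Σ i(7i−5)/2 = (7Σi² − 5Σi) / 2 over i = 78..89.
Σi = 4005 − 3003 = 1002 and Σi² = 238965 − 155155 = 83810.
(7·83810 − 5·1002) / 2 = 581660/2 = 290830.

290830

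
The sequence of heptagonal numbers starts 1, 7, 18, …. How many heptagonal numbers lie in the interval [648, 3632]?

22

The n-th heptagonal number is n(5n−3)/2.
Smallest index with value ≥ 648: n = 17 (giving 697).
Largest index with value ≤ 3632: n = 38 (giving 3553).
Indices 17 through 38: 22 terms.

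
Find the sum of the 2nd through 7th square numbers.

139

Σ_{i=2}^{7} i² = 140 − 1 = 139.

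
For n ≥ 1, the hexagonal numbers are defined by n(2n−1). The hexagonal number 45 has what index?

5

Set n(2n−1) = 45, giving 2n² − n − 45 = 0.
The discriminant is 1 + 8·45 = 361, and √361 = 19.
So n = (1 + 19) / 4 = 20/4 = 5.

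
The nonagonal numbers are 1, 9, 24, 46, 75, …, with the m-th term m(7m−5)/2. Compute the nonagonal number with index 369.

475641

369·(7·369 − 5)/2 = 369·2578/2 = 369·1289 = 475641.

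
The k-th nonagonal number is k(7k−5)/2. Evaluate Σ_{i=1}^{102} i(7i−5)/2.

Σ i(7i−5)/2 = (7Σi² − 5Σi) / 2 over i = 1..102.
Σi = 5253 and Σi² = 358955.
(7·358955 − 5·5253) / 2 = 2486420/2 = 1243210.

1243210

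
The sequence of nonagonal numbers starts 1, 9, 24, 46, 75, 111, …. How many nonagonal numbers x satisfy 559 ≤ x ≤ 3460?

19

The n-th nonagonal number is n(7n−5)/2.
Smallest index with value ≥ 559: n = 13 (giving 559).
Largest index with value ≤ 3460: n = 31 (giving 3286).
Indices 13 through 31: 19 terms.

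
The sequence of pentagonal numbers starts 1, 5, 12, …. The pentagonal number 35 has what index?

Set n(3n−1)/2 = 35, giving 3n² − n − 70 = 0.
The discriminant is 1 + 24·35 = 841, and √841 = 29.
So n = (1 + 29) / 6 = 30/6 = 5.

5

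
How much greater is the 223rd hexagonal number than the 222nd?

889

Consecutive hexagonal numbers differ by 4n − 3: here 4·223 − 3 = 889.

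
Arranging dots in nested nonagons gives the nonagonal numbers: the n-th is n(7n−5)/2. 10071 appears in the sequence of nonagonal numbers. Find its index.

Set n(7n−5)/2 = 10071, giving 7n² − 5n − 20142 = 0.
So n = (5 + 751) / 14 = 756/14 = 54.
Check: 54·(7·54 − 5)/2 = 10071. ✓

54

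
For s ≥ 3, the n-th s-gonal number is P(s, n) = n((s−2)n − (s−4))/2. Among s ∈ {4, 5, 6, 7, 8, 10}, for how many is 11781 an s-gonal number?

s = 4: P(4, 108) = 11664 and P(4, 109) = 11881; 11781 is not s-gonal.
s = 5: P(5, 88) = 11572 and P(5, 89) = 11837; 11781 is not s-gonal.
s = 6: P(6, 77) = 11781. ✓
s = 7: P(7, 68) = 11458 and P(7, 69) = 11799; 11781 is not s-gonal.
s = 8: P(8, 63) = 11781. ✓
s = 10: P(10, 54) = 11502 and P(10, 55) = 11935; 11781 is not s-gonal.
Hits: s ∈ {6, 8} → 2.

2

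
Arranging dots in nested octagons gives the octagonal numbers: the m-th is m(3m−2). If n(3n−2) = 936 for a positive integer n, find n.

Set n(3n−2) = 936, giving 3n² − 2n − 936 = 0.
So n = (2 + 106) / 6 = 108/6 = 18.

18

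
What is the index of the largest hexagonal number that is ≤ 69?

Solve n(2n−1) ≤ 69 for integer n.
n = 6 gives 66 ≤ 69, while n = 7 gives 91 > 69; so the answer is index 6.

6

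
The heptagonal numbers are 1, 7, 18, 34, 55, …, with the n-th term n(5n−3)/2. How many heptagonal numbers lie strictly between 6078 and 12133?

The n-th heptagonal number is n(5n−3)/2.
Smallest index with value > 6078: n = 50 (giving 6175).
Largest index with value < 12133: n = 69 (giving 11799).
Indices 50 through 69: 20 terms.

20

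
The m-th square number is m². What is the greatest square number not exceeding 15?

9

Solve n² ≤ 15 for integer n.
n = 3 gives 9 ≤ 15, while n = 4 gives 16 > 15; so the answer is 9.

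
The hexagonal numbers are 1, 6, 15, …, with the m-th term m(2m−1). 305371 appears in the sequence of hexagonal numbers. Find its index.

391

Set n(2n−1) = 305371, giving 2n² − n − 305371 = 0.
So n = (1 + 1563) / 4 = 1564/4 = 391.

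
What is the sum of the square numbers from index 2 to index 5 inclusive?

54

Σ_{i=2}^{5} i² = 55 − 1 = 54.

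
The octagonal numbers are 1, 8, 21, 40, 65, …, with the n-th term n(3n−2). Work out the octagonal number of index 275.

The 275th octagonal number is n(3n−2) with n = 275.
275·(3·275 − 2) = 275·823 = 226325.

226325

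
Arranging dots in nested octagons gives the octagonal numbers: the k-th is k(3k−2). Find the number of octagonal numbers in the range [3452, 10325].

25

The n-th octagonal number is n(3n−2).
Smallest index with value ≥ 3452: n = 35 (giving 3605).
Largest index with value ≤ 10325: n = 59 (giving 10325).
Indices 35 through 59: 25 terms.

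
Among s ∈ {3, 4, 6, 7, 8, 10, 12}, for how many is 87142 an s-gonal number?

s = 3: P(3, 416) = 86736 and P(3, 417) = 87153; 87142 is not s-gonal.
s = 4: P(4, 295) = 87025 and P(4, 296) = 87616; 87142 is not s-gonal.
s = 6: P(6, 208) = 86320 and P(6, 209) = 87153; 87142 is not s-gonal.
s = 7: P(7, 187) = 87142. ✓
s = 8: P(8, 170) = 86360 and P(8, 171) = 87381; 87142 is not s-gonal.
s = 10: P(10, 147) = 85995 and P(10, 148) = 87172; 87142 is not s-gonal.
s = 12: P(12, 132) = 86592 and P(12, 133) = 87913; 87142 is not s-gonal.
Hits: s ∈ {7} → 1.

1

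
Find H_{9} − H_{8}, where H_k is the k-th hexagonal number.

Consecutive hexagonal numbers differ by 4n − 3: here 4·9 − 3 = 33.

33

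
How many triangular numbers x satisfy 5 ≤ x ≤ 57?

The n-th triangular number is n(n+1)/2.
Smallest index with value ≥ 5: n = 3 (giving 6).
Largest index with value ≤ 57: n = 10 (giving 55).
Indices 3 through 10: 8 terms.

8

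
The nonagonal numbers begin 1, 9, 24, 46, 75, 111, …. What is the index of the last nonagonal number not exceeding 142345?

202

Solve n(7n−5)/2 ≤ 142345 for integer n.
n = 202 gives 142309 ≤ 142345, while n = 203 gives 143724 > 142345; so the answer is index 202.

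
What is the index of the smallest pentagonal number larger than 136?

10

Solve n(3n−1)/2 > 136 for integer n.
The largest n with value ≤ 136 is 9 (since 117 ≤ 136 < 145), so the first above is n = 10, value 145.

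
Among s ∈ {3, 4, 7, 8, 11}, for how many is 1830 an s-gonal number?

s = 3: P(3, 60) = 1830. ✓
s = 4: P(4, 42) = 1764 and P(4, 43) = 1849; 1830 is not s-gonal.
s = 7: P(7, 27) = 1782 and P(7, 28) = 1918; 1830 is not s-gonal.
s = 8: P(8, 25) = 1825 and P(8, 26) = 1976; 1830 is not s-gonal.
s = 11: P(11, 20) = 1730 and P(11, 21) = 1911; 1830 is not s-gonal.
Hits: s ∈ {3} → 1.

1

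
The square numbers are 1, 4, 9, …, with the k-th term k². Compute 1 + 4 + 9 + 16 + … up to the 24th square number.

4900

Σ_{i=1}^{24} i² = 24·25·49/6 = 4900.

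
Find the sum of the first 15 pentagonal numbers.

Σ i(3i−1)/2 = (3Σi² − Σi) / 2 over i = 1..15.
Σi = 120 and Σi² = 1240.
(3·1240 − 1·120) / 2 = 3600/2 = 1800.

1800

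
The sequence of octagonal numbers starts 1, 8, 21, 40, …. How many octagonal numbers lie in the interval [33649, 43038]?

14

The n-th octagonal number is n(3n−2).
Smallest index with value ≥ 33649: n = 107 (giving 34133).
Largest index with value ≤ 43038: n = 120 (giving 42960).
Indices 107 through 120: 14 terms.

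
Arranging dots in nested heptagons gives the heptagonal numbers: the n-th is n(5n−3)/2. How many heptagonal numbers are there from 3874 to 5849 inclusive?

9

The n-th heptagonal number is n(5n−3)/2.
Smallest index with value ≥ 3874: n = 40 (giving 3940).
Largest index with value ≤ 5849: n = 48 (giving 5688).
Indices 40 through 48: 9 terms.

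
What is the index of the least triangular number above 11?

5

Solve n(n+1)/2 > 11 for integer n.
The largest n with value ≤ 11 is 4 (since 10 ≤ 11 < 15), so the first above is n = 5, value 15.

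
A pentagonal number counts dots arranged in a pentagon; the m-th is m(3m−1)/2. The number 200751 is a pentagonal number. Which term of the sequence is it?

Set n(3n−1)/2 = 200751, giving 3n² − n − 401502 = 0.
So n = (1 + 2195) / 6 = 2196/6 = 366.
Check: 366·(3·366 − 1)/2 = 200751. ✓

366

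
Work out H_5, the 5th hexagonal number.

45

The 5th hexagonal number is n(2n−1) with n = 5.
5·(2·5 − 1) = 5·9 = 45.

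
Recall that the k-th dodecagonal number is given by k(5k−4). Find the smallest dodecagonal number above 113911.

114912

Solve n(5n−4) > 113911 for integer n.
The largest n with value ≤ 113911 is 151 (since 113401 ≤ 113911 < 114912), so the first above is n = 152, value 114912.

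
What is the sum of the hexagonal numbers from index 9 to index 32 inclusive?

21980

Σ i(2i−1) = 2Σi² − Σi over i = 9..32.
Σi = 528 − 36 = 492 and Σi² = 11440 − 204 = 11236.
2·11236 − 1·492 = 21980.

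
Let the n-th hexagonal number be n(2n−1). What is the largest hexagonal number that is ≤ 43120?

Solve n(2n−1) ≤ 43120 for integer n.
n = 147 gives 43071 ≤ 43120, while n = 148 gives 43660 > 43120; so the answer is 43071.

43071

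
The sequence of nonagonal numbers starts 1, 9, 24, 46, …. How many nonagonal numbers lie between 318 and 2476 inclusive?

17

The n-th nonagonal number is n(7n−5)/2.
Smallest index with value ≥ 318: n = 10 (giving 325).
Largest index with value ≤ 2476: n = 26 (giving 2301).
Indices 10 through 26: 17 terms.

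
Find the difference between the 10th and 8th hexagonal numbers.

70

10·(2·10 − 1) = 190 and 8·(2·8 − 1) = 120.
Difference: 190 − 120 = 70.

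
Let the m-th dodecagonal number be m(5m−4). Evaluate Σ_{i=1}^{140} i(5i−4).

4582970

Σ i(5i−4) = 5Σi² − 4Σi over i = 1..140.
Σi = 9870 and Σi² = 924490.
5·924490 − 4·9870 = 4582970.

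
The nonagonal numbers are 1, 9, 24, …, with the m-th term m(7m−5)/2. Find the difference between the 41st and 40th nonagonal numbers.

281

Consecutive nonagonal numbers differ by 7n − 6: here 7·41 − 6 = 281.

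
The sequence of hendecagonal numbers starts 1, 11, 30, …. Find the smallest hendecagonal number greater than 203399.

203415

Solve n(9n−7)/2 > 203399 for integer n.
The largest n with value ≤ 203399 is 212 (since 201506 ≤ 203399 < 203415), so the first above is n = 213, value 203415.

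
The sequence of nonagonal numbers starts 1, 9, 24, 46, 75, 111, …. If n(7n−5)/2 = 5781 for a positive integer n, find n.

41

Set n(7n−5)/2 = 5781, giving 7n² − 5n − 11562 = 0.
So n = (5 + 569) / 14 = 574/14 = 41.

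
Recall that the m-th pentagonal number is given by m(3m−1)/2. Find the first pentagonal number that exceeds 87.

92

Solve n(3n−1)/2 > 87 for integer n.
The largest n with value ≤ 87 is 7 (since 70 ≤ 87 < 92), so the first above is n = 8, value 92.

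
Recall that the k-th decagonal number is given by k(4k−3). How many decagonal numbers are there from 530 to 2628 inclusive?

The n-th decagonal number is n(4n−3).
Smallest index with value ≥ 530: n = 12 (giving 540).
Largest index with value ≤ 2628: n = 26 (giving 2626).
Indices 12 through 26: 15 terms.

15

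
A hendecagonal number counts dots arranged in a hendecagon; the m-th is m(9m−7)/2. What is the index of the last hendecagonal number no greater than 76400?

Solve n(9n−7)/2 ≤ 76400 for integer n.
n = 130 gives 75595 ≤ 76400, while n = 131 gives 76766 > 76400; so the answer is index 130.

130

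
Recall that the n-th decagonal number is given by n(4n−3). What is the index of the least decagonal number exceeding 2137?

Solve n(4n−3) > 2137 for integer n.
The largest n with value ≤ 2137 is 23 (since 2047 ≤ 2137 < 2232), so the first above is n = 24, value 2232.

24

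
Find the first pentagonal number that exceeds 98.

117

Solve n(3n−1)/2 > 98 for integer n.
The largest n with value ≤ 98 is 8 (since 92 ≤ 98 < 117), so the first above is n = 9, value 117.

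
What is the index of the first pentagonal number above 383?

Solve n(3n−1)/2 > 383 for integer n.
The largest n with value ≤ 383 is 16 (since 376 ≤ 383 < 425), so the first above is n = 17, value 425.

17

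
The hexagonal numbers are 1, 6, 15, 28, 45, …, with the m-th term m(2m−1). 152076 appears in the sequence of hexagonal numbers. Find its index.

Set n(2n−1) = 152076, giving 2n² − n − 152076 = 0.
The discriminant is 1 + 8·152076 = 1216609, and √1216609 = 1103.
So n = (1 + 1103) / 4 = 1104/4 = 276.

276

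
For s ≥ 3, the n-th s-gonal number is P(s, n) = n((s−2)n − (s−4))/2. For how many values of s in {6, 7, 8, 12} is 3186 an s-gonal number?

s = 6: P(6, 40) = 3160 and P(6, 41) = 3321; 3186 is not s-gonal.
s = 7: P(7, 36) = 3186. ✓
s = 8: P(8, 32) = 3008 and P(8, 33) = 3201; 3186 is not s-gonal.
s = 12: P(12, 25) = 3025 and P(12, 26) = 3276; 3186 is not s-gonal.
Hits: s ∈ {7} → 1.

1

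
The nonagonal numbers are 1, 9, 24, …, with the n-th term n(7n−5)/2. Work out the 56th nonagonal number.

10836

56·(7·56 − 5)/2 = 56·387/2 = 10836.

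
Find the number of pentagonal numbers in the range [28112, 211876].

239

The n-th pentagonal number is n(3n−1)/2.
Smallest index with value ≥ 28112: n = 138 (giving 28497).
Largest index with value ≤ 211876: n = 376 (giving 211876).
Indices 138 through 376: 239 terms.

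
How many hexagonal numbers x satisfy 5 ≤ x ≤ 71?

5

The n-th hexagonal number is n(2n−1).
Smallest index with value ≥ 5: n = 2 (giving 6).
Largest index with value ≤ 71: n = 6 (giving 66).
Indices 2 through 6: 5 terms.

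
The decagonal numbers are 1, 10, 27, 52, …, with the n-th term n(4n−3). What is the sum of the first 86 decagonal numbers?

851701

Σ i(4i−3) = 4Σi² − 3Σi over i = 1..86.
Σi = 3741 and Σi² = 215731.
4·215731 − 3·3741 = 851701.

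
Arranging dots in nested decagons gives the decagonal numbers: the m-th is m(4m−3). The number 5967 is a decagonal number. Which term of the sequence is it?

39

Set n(4n−3) = 5967, giving 4n² − 3n − 5967 = 0.
The discriminant is 9 + 16·5967 = 95481, and √95481 = 309.
So n = (3 + 309) / 8 = 312/8 = 39.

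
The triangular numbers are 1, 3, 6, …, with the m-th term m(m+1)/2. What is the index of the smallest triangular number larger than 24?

7

Solve n(n+1)/2 > 24 for integer n.
The largest n with value ≤ 24 is 6 (since 21 ≤ 24 < 28), so the first above is n = 7, value 28.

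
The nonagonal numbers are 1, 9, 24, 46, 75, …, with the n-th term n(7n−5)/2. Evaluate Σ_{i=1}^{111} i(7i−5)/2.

Σ i(7i−5)/2 = (7Σi² − 5Σi) / 2 over i = 1..111.
Σi = 6216 and Σi² = 462056.
(7·462056 − 5·6216) / 2 = 3203312/2 = 1601656.

1601656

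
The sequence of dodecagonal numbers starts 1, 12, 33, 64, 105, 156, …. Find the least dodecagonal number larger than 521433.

523584

Solve n(5n−4) > 521433 for integer n.
The largest n with value ≤ 521433 is 323 (since 520353 ≤ 521433 < 523584), so the first above is n = 324, value 523584.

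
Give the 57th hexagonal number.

The 57th hexagonal number is n(2n−1) with n = 57.
57·(2·57 − 1) = 57·113 = 6441.

6441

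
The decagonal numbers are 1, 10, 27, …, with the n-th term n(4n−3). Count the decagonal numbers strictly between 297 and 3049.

The n-th decagonal number is n(4n−3).
Smallest index with value > 297: n = 10 (giving 370).
Largest index with value < 3049: n = 27 (giving 2835).
Indices 10 through 27: 18 terms.

18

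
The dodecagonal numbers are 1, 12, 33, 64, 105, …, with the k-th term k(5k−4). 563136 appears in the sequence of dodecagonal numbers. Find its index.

336

Set n(5n−4) = 563136, giving 5n² − 4n − 563136 = 0.
The discriminant is 16 + 20·563136 = 11262736, and √11262736 = 3356.
So n = (4 + 3356) / 10 = 3360/10 = 336.
Check: 336·(5·336 − 4) = 563136. ✓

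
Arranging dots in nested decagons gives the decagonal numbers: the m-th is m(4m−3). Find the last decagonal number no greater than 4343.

Solve n(4n−3) ≤ 4343 for integer n.
n = 33 gives 4257 ≤ 4343, while n = 34 gives 4522 > 4343; so the answer is 4257.

4257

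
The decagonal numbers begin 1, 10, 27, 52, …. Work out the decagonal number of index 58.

The 58th decagonal number is n(4n−3) with n = 58.
58·(4·58 − 3) = 58·229 = 13282.

13282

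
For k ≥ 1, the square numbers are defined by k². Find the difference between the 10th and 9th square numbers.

19

n² − (n−1)² = 2n − 1, so 10² − 9² = 2·10 − 1 = 19.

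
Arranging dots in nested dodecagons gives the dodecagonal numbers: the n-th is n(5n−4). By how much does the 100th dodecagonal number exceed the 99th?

991

Consecutive dodecagonal numbers differ by 10n − 9: here 10·100 − 9 = 991.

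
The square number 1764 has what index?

We need n² = 1764, so n = √1764 = 42.
Check: 42² = 1764. ✓

42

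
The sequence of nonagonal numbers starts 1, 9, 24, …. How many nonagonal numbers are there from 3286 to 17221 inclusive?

The n-th nonagonal number is n(7n−5)/2.
Smallest index with value ≥ 3286: n = 31 (giving 3286).
Largest index with value ≤ 17221: n = 70 (giving 16975).
Indices 31 through 70: 40 terms.

40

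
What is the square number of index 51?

2601

The 51st square number is n² with n = 51.
51² = 2601.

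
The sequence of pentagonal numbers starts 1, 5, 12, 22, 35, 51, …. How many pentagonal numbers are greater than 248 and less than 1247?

15

The n-th pentagonal number is n(3n−1)/2.
Smallest index with value > 248: n = 14 (giving 287).
Largest index with value < 1247: n = 28 (giving 1162).
Indices 14 through 28: 15 terms.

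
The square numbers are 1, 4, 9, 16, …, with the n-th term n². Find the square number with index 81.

6561

The 81st square number is n² with n = 81.
81² = 6561.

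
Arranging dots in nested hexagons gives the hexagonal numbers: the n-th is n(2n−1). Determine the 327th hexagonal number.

213531

327·(2·327 − 1) = 327·653 = 213531.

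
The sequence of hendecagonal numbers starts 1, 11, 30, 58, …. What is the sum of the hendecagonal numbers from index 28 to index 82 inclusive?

800470

Σ i(9i−7)/2 = (9Σi² − 7Σi) / 2 over i = 28..82.
Σi = 3403 − 378 = 3025 and Σi² = 187165 − 6930 = 180235.
(9·180235 − 7·3025) / 2 = 1600940/2 = 800470.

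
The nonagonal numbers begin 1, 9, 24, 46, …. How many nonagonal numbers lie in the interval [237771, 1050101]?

The n-th nonagonal number is n(7n−5)/2.
Smallest index with value ≥ 237771: n = 261 (giving 237771).
Largest index with value ≤ 1050101: n = 548 (giving 1049694).
Indices 261 through 548: 288 terms.

288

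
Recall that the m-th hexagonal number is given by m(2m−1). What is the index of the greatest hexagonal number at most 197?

Solve n(2n−1) ≤ 197 for integer n.
n = 10 gives 190 ≤ 197, while n = 11 gives 231 > 197; so the answer is index 10.

10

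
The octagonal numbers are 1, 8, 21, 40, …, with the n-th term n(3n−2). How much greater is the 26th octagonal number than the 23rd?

26·(3·26 − 2) = 1976 and 23·(3·23 − 2) = 1541.
Difference: 1976 − 1541 = 435.

435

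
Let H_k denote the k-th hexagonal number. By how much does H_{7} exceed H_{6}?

25

Consecutive hexagonal numbers differ by 4n − 3: here 4·7 − 3 = 25.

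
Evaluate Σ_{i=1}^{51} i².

45526

Σ_{i=1}^{51} i² = 51·52·103/6 = 45526.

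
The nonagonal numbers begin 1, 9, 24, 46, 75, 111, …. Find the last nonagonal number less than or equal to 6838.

Solve n(7n−5)/2 ≤ 6838 for integer n.
n = 44 gives 6666 ≤ 6838, while n = 45 gives 6975 > 6838; so the answer is 6666.

6666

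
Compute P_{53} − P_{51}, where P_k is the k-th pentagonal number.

311

53·(3·53 − 1)/2 = 4187 and 51·(3·51 − 1)/2 = 3876.
Difference: 4187 − 3876 = 311.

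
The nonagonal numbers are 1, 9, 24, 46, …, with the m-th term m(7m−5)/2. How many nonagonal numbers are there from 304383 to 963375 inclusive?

The n-th nonagonal number is n(7n−5)/2.
Smallest index with value ≥ 304383: n = 296 (giving 305916).
Largest index with value ≤ 963375: n = 525 (giving 963375).
Indices 296 through 525: 230 terms.

230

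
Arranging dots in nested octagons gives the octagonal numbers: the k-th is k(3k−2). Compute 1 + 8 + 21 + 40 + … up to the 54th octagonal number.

Σ i(3i−2) = 3Σi² − 2Σi over i = 1..54.
Σi = 1485 and Σi² = 53955.
3·53955 − 2·1485 = 158895.

158895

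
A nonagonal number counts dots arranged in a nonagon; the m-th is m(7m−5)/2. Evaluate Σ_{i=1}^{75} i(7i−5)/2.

494950

Σ i(7i−5)/2 = (7Σi² − 5Σi) / 2 over i = 1..75.
Σi = 2850 and Σi² = 143450.
(7·143450 − 5·2850) / 2 = 989900/2 = 494950.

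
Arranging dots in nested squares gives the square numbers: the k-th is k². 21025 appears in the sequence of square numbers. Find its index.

145

We need n² = 21025, so n = √21025 = 145.
Check: 145² = 21025. ✓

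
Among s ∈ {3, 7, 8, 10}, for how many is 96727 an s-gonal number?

1

s = 3: P(3, 439) = 96580 and P(3, 440) = 97020; 96727 is not s-gonal.
s = 7: P(7, 197) = 96727. ✓
s = 8: P(8, 179) = 95765 and P(8, 180) = 96840; 96727 is not s-gonal.
s = 10: P(10, 155) = 95635 and P(10, 156) = 96876; 96727 is not s-gonal.
Hits: s ∈ {7} → 1.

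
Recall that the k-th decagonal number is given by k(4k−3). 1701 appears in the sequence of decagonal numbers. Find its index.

Set n(4n−3) = 1701, giving 4n² − 3n − 1701 = 0.
The discriminant is 9 + 16·1701 = 27225, and √27225 = 165.
So n = (3 + 165) / 8 = 168/8 = 21.
Check: 21·(4·21 − 3) = 1701. ✓

21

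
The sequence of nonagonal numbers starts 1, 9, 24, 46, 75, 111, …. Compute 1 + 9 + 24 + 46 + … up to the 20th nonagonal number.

9520

Σ i(7i−5)/2 = (7Σi² − 5Σi) / 2 over i = 1..20.
Σi = 210 and Σi² = 2870.
(7·2870 − 5·210) / 2 = 19040/2 = 9520.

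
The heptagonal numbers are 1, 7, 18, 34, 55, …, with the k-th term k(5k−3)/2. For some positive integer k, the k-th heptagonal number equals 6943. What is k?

Set n(5n−3)/2 = 6943, giving 5n² − 3n − 13886 = 0.
The discriminant is 9 + 40·6943 = 277729, and √277729 = 527.
So n = (3 + 527) / 10 = 530/10 = 53.

53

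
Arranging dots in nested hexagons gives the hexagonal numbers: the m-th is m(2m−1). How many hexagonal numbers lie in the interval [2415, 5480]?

18

The n-th hexagonal number is n(2n−1).
Smallest index with value ≥ 2415: n = 35 (giving 2415).
Largest index with value ≤ 5480: n = 52 (giving 5356).
Indices 35 through 52: 18 terms.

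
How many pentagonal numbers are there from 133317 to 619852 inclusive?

345

The n-th pentagonal number is n(3n−1)/2.
Smallest index with value ≥ 133317: n = 299 (giving 133952).
Largest index with value ≤ 619852: n = 643 (giving 619852).
Indices 299 through 643: 345 terms.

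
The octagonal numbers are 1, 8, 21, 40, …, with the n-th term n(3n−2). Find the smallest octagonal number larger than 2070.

Solve n(3n−2) > 2070 for integer n.
The largest n with value ≤ 2070 is 26 (since 1976 ≤ 2070 < 2133), so the first above is n = 27, value 2133.

2133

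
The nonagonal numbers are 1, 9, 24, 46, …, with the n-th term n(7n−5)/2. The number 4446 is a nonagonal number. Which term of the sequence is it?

Set n(7n−5)/2 = 4446, giving 7n² − 5n − 8892 = 0.
The discriminant is 25 + 56·4446 = 249001, and √249001 = 499.
So n = (5 + 499) / 14 = 504/14 = 36.
Check: 36·(7·36 − 5)/2 = 4446. ✓

36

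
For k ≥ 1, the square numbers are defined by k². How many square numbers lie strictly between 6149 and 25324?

81

The n-th square number is n².
Smallest index with value > 6149: n = 79 (giving 6241).
Largest index with value < 25324: n = 159 (giving 25281).
Indices 79 through 159: 81 terms.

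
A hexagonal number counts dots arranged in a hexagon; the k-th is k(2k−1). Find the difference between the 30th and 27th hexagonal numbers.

339

30·(2·30 − 1) = 1770 and 27·(2·27 − 1) = 1431.
Difference: 1770 − 1431 = 339.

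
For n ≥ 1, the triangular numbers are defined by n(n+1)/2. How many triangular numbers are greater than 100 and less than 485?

The n-th triangular number is n(n+1)/2.
Smallest index with value > 100: n = 14 (giving 105).
Largest index with value < 485: n = 30 (giving 465).
Indices 14 through 30: 17 terms.

17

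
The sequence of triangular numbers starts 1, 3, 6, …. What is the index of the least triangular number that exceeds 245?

22

Solve n(n+1)/2 > 245 for integer n.
The largest n with value ≤ 245 is 21 (since 231 ≤ 245 < 253), so the first above is n = 22, value 253.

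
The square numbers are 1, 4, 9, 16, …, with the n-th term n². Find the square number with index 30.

The 30th square number is n² with n = 30.
30² = 900.

900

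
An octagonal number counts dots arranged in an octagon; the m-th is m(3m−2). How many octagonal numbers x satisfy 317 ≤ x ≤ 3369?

The n-th octagonal number is n(3n−2).
Smallest index with value ≥ 317: n = 11 (giving 341).
Largest index with value ≤ 3369: n = 33 (giving 3201).
Indices 11 through 33: 23 terms.

23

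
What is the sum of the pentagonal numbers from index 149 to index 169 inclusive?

795837

Σ i(3i−1)/2 = (3Σi² − Σi) / 2 over i = 149..169.
Σi = 14365 − 11026 = 3339 and Σi² = 1623245 − 1091574 = 531671.
(3·531671 − 1·3339) / 2 = 1591674/2 = 795837.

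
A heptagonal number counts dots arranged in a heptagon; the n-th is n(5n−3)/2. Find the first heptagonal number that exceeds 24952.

Solve n(5n−3)/2 > 24952 for integer n.
The largest n with value ≤ 24952 is 100 (since 24850 ≤ 24952 < 25351), so the first above is n = 101, value 25351.

25351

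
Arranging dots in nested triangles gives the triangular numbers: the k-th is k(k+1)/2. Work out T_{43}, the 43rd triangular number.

43·44/2 = 1892/2 = 946.

946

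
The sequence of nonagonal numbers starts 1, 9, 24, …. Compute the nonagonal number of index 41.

5781

41·(7·41 − 5)/2 = 41·282/2 = 41·141 = 5781.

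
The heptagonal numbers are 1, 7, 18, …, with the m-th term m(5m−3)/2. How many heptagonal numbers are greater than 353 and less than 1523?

The n-th heptagonal number is n(5n−3)/2.
Smallest index with value > 353: n = 13 (giving 403).
Largest index with value < 1523: n = 24 (giving 1404).
Indices 13 through 24: 12 terms.

12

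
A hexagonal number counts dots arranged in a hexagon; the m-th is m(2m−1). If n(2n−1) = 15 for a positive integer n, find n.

Set n(2n−1) = 15, giving 2n² − n − 15 = 0.
So n = (1 + 11) / 4 = 12/4 = 3.
Check: 3·(2·3 − 1) = 15. ✓

3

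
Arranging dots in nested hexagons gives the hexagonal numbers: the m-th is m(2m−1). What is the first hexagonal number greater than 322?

325

Solve n(2n−1) > 322 for integer n.
The largest n with value ≤ 322 is 12 (since 276 ≤ 322 < 325), so the first above is n = 13, value 325.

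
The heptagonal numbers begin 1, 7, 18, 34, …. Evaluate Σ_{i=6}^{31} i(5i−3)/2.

25181

Σ i(5i−3)/2 = (5Σi² − 3Σi) / 2 over i = 6..31.
Σi = 496 − 15 = 481 and Σi² = 10416 − 55 = 10361.
(5·10361 − 3·481) / 2 = 50362/2 = 25181.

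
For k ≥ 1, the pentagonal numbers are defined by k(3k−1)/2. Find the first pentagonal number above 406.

Solve n(3n−1)/2 > 406 for integer n.
The largest n with value ≤ 406 is 16 (since 376 ≤ 406 < 425), so the first above is n = 17, value 425.

425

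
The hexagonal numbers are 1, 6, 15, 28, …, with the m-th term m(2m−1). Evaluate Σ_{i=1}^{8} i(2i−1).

372

Σ i(2i−1) = 2Σi² − Σi over i = 1..8.
Σi = 36 and Σi² = 204.
2·204 − 1·36 = 372.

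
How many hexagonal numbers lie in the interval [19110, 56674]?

71

The n-th hexagonal number is n(2n−1).
Smallest index with value ≥ 19110: n = 98 (giving 19110).
Largest index with value ≤ 56674: n = 168 (giving 56280).
Indices 98 through 168: 71 terms.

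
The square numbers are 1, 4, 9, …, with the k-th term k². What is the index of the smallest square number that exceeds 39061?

198

Solve n² > 39061 for integer n.
The largest n with value ≤ 39061 is 197 (since 38809 ≤ 39061 < 39204), so the first above is n = 198, value 39204.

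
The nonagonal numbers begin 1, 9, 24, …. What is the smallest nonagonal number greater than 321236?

322696

Solve n(7n−5)/2 > 321236 for integer n.
The largest n with value ≤ 321236 is 303 (since 320574 ≤ 321236 < 322696), so the first above is n = 304, value 322696.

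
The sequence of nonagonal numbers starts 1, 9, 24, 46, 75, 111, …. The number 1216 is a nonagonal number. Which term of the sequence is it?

Set n(7n−5)/2 = 1216, giving 7n² − 5n − 2432 = 0.
The discriminant is 25 + 56·1216 = 68121, and √68121 = 261.
So n = (5 + 261) / 14 = 266/14 = 19.
Check: 19·(7·19 − 5)/2 = 1216. ✓

19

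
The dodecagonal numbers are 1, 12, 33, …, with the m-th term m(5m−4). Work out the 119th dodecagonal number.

119·(5·119 − 4) = 119·591 = 70329.

70329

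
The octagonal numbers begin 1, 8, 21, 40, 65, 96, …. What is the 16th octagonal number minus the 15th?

91

Consecutive octagonal numbers differ by 6n − 5: here 6·16 − 5 = 91.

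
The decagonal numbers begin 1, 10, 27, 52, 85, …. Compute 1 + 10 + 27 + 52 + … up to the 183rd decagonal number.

Σ i(4i−3) = 4Σi² − 3Σi over i = 1..183.
Σi = 16836 and Σi² = 2059604.
4·2059604 − 3·16836 = 8187908.

8187908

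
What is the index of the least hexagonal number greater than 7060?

60

Solve n(2n−1) > 7060 for integer n.
The largest n with value ≤ 7060 is 59 (since 6903 ≤ 7060 < 7140), so the first above is n = 60, value 7140.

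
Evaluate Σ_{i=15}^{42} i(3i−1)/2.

36456

Σ i(3i−1)/2 = (3Σi² − Σi) / 2 over i = 15..42.
Σi = 903 − 105 = 798 and Σi² = 25585 − 1015 = 24570.
(3·24570 − 1·798) / 2 = 72912/2 = 36456.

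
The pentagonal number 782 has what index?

Set n(3n−1)/2 = 782, giving 3n² − n − 1564 = 0.
The discriminant is 1 + 24·782 = 18769, and √18769 = 137.
So n = (1 + 137) / 6 = 138/6 = 23.
Check: 23·(3·23 − 1)/2 = 782. ✓

23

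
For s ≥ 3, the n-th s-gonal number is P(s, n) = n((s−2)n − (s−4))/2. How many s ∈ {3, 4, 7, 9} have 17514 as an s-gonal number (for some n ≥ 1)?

s = 3: P(3, 186) = 17391 and P(3, 187) = 17578; 17514 is not s-gonal.
s = 4: P(4, 132) = 17424 and P(4, 133) = 17689; 17514 is not s-gonal.
s = 7: P(7, 84) = 17514. ✓
s = 9: P(9, 71) = 17466 and P(9, 72) = 17964; 17514 is not s-gonal.
Hits: s ∈ {7} → 1.

1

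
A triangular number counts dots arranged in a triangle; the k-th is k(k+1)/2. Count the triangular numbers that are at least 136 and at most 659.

The n-th triangular number is n(n+1)/2.
Smallest index with value ≥ 136: n = 16 (giving 136).
Largest index with value ≤ 659: n = 35 (giving 630).
Indices 16 through 35: 20 terms.

20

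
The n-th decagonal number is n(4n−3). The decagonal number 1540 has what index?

20

Set n(4n−3) = 1540, giving 4n² − 3n − 1540 = 0.
The discriminant is 9 + 16·1540 = 24649, and √24649 = 157.
So n = (3 + 157) / 8 = 160/8 = 20.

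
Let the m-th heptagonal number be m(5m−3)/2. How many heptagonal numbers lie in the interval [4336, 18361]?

45

The n-th heptagonal number is n(5n−3)/2.
Smallest index with value ≥ 4336: n = 42 (giving 4347).
Largest index with value ≤ 18361: n = 86 (giving 18361).
Indices 42 through 86: 45 terms.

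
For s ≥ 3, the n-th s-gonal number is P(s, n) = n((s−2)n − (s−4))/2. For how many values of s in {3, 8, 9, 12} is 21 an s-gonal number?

s = 3: P(3, 6) = 21. ✓
s = 8: P(8, 3) = 21. ✓
s = 9: P(9, 2) = 9 and P(9, 3) = 24; 21 is not s-gonal.
s = 12: P(12, 2) = 12 and P(12, 3) = 33; 21 is not s-gonal.
Hits: s ∈ {3, 8} → 2.

2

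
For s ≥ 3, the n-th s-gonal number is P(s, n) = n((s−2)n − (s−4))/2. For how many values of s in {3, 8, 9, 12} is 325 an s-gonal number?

2

s = 3: P(3, 25) = 325. ✓
s = 8: P(8, 10) = 280 and P(8, 11) = 341; 325 is not s-gonal.
s = 9: P(9, 10) = 325. ✓
s = 12: P(12, 8) = 288 and P(12, 9) = 369; 325 is not s-gonal.
Hits: s ∈ {3, 9} → 2.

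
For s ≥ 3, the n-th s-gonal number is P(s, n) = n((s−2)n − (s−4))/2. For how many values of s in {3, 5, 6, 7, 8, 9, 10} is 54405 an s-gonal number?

s = 3: P(3, 329) = 54285 and P(3, 330) = 54615; 54405 is not s-gonal.
s = 5: P(5, 190) = 54055 and P(5, 191) = 54626; 54405 is not s-gonal.
s = 6: P(6, 165) = 54285 and P(6, 166) = 54946; 54405 is not s-gonal.
s = 7: P(7, 147) = 53802 and P(7, 148) = 54538; 54405 is not s-gonal.
s = 8: P(8, 135) = 54405. ✓
s = 9: P(9, 125) = 54375 and P(9, 126) = 55251; 54405 is not s-gonal.
s = 10: P(10, 117) = 54405. ✓
Hits: s ∈ {8, 10} → 2.

2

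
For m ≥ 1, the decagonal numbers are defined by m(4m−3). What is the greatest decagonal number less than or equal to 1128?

1105

Solve n(4n−3) ≤ 1128 for integer n.
n = 17 gives 1105 ≤ 1128, while n = 18 gives 1242 > 1128; so the answer is 1105.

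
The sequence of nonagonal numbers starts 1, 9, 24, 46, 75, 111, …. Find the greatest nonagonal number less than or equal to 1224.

1216

Solve n(7n−5)/2 ≤ 1224 for integer n.
n = 19 gives 1216 ≤ 1224, while n = 20 gives 1350 > 1224; so the answer is 1216.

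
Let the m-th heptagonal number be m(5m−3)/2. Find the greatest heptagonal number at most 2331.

Solve n(5n−3)/2 ≤ 2331 for integer n.
n = 30 gives 2205 ≤ 2331, while n = 31 gives 2356 > 2331; so the answer is 2205.

2205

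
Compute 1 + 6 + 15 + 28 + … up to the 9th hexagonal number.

525

Σ i(2i−1) = 2Σi² − Σi over i = 1..9.
Σi = 45 and Σi² = 285.
2·285 − 1·45 = 525.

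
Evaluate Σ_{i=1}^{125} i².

Σ_{i=1}^{125} i² = 125·126·251/6 = 658875.

658875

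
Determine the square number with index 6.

36

6² = 36.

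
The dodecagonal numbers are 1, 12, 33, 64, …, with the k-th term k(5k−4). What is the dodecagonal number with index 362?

362·(5·362 − 4) = 362·1806 = 653772.

653772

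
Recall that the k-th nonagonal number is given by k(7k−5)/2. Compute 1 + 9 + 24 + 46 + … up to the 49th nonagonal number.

138425

Σ i(7i−5)/2 = (7Σi² − 5Σi) / 2 over i = 1..49.
Σi = 1225 and Σi² = 40425.
(7·40425 − 5·1225) / 2 = 276850/2 = 138425.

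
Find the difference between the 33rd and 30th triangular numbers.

33·34/2 = 561 and 30·31/2 = 465.
Difference: 561 − 465 = 96.

96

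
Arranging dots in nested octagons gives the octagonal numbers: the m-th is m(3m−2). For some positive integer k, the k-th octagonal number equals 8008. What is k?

52

Set n(3n−2) = 8008, giving 3n² − 2n − 8008 = 0.
The discriminant is 4 + 12·8008 = 96100, and √96100 = 310.
So n = (2 + 310) / 6 = 312/6 = 52.
Check: 52·(3·52 − 2) = 8008. ✓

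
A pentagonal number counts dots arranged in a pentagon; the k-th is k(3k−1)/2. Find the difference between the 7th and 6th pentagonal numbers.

Consecutive pentagonal numbers differ by 3n − 2: here 3·7 − 2 = 19.

19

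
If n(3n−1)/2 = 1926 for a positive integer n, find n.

Set n(3n−1)/2 = 1926, giving 3n² − n − 3852 = 0.
The discriminant is 1 + 24·1926 = 46225, and √46225 = 215.
So n = (1 + 215) / 6 = 216/6 = 36.

36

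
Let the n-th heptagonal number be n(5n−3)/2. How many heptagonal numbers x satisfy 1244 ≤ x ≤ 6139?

The n-th heptagonal number is n(5n−3)/2.
Smallest index with value ≥ 1244: n = 23 (giving 1288).
Largest index with value ≤ 6139: n = 49 (giving 5929).
Indices 23 through 49: 27 terms.

27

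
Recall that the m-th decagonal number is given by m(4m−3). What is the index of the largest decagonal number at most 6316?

40

Solve n(4n−3) ≤ 6316 for integer n.
n = 40 gives 6280 ≤ 6316, while n = 41 gives 6601 > 6316; so the answer is index 40.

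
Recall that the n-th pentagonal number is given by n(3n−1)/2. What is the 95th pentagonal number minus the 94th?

283

Consecutive pentagonal numbers differ by 3n − 2: here 3·95 − 2 = 283.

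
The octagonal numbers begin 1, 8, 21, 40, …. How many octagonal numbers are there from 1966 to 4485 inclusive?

The n-th octagonal number is n(3n−2).
Smallest index with value ≥ 1966: n = 26 (giving 1976).
Largest index with value ≤ 4485: n = 39 (giving 4485).
Indices 26 through 39: 14 terms.

14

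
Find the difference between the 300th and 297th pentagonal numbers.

2685

300·(3·300 − 1)/2 = 134850 and 297·(3·297 − 1)/2 = 132165.
Difference: 134850 − 132165 = 2685.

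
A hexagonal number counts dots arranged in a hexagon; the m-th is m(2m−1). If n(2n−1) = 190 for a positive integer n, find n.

Set n(2n−1) = 190, giving 2n² − n − 190 = 0.
The discriminant is 1 + 8·190 = 1521, and √1521 = 39.
So n = (1 + 39) / 4 = 40/4 = 10.
Check: 10·(2·10 − 1) = 190. ✓

10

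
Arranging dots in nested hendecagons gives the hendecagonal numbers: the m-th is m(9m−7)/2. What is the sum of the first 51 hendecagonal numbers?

Σ i(9i−7)/2 = (9Σi² − 7Σi) / 2 over i = 1..51.
Σi = 1326 and Σi² = 45526.
(9·45526 − 7·1326) / 2 = 400452/2 = 200226.

200226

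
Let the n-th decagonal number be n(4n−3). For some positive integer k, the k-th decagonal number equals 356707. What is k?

299

Set n(4n−3) = 356707, giving 4n² − 3n − 356707 = 0.
So n = (3 + 2389) / 8 = 2392/8 = 299.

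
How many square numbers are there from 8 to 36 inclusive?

The n-th square number is n².
Smallest index with value ≥ 8: n = 3 (giving 9).
Largest index with value ≤ 36: n = 6 (giving 36).
Indices 3 through 6: 4 terms.

4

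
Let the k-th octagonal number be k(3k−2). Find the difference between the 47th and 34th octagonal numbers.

47·(3·47 − 2) = 6533 and 34·(3·34 − 2) = 3400.
Difference: 6533 − 3400 = 3133.

3133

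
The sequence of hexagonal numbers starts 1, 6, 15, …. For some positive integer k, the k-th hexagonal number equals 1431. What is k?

27

Set n(2n−1) = 1431, giving 2n² − n − 1431 = 0.
The discriminant is 1 + 8·1431 = 11449, and √11449 = 107.
So n = (1 + 107) / 4 = 108/4 = 27.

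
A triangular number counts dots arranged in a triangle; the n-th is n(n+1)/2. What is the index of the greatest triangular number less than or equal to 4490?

94

Solve n(n+1)/2 ≤ 4490 for integer n.
n = 94 gives 4465 ≤ 4490, while n = 95 gives 4560 > 4490; so the answer is index 94.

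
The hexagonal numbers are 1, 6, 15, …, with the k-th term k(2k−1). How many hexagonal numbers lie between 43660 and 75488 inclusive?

47

The n-th hexagonal number is n(2n−1).
Smallest index with value ≥ 43660: n = 148 (giving 43660).
Largest index with value ≤ 75488: n = 194 (giving 75078).
Indices 148 through 194: 47 terms.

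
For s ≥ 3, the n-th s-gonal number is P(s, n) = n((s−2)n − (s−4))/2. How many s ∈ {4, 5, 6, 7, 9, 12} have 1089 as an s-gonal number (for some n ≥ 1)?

2

s = 4: P(4, 33) = 1089. ✓
s = 5: P(5, 27) = 1080 and P(5, 28) = 1162; 1089 is not s-gonal.
s = 6: P(6, 23) = 1035 and P(6, 24) = 1128; 1089 is not s-gonal.
s = 7: P(7, 21) = 1071 and P(7, 22) = 1177; 1089 is not s-gonal.
s = 9: P(9, 18) = 1089. ✓
s = 12: P(12, 15) = 1065 and P(12, 16) = 1216; 1089 is not s-gonal.
Hits: s ∈ {4, 9} → 2.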